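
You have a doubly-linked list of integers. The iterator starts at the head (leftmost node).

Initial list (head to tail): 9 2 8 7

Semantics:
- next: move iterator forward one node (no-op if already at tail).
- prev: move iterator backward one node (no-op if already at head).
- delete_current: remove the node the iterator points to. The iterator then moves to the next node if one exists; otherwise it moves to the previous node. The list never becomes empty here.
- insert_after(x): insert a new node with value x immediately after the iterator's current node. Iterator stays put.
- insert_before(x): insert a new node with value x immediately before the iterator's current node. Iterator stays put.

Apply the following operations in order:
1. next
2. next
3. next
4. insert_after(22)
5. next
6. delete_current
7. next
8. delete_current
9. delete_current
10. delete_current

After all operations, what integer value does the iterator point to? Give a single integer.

After 1 (next): list=[9, 2, 8, 7] cursor@2
After 2 (next): list=[9, 2, 8, 7] cursor@8
After 3 (next): list=[9, 2, 8, 7] cursor@7
After 4 (insert_after(22)): list=[9, 2, 8, 7, 22] cursor@7
After 5 (next): list=[9, 2, 8, 7, 22] cursor@22
After 6 (delete_current): list=[9, 2, 8, 7] cursor@7
After 7 (next): list=[9, 2, 8, 7] cursor@7
After 8 (delete_current): list=[9, 2, 8] cursor@8
After 9 (delete_current): list=[9, 2] cursor@2
After 10 (delete_current): list=[9] cursor@9

Answer: 9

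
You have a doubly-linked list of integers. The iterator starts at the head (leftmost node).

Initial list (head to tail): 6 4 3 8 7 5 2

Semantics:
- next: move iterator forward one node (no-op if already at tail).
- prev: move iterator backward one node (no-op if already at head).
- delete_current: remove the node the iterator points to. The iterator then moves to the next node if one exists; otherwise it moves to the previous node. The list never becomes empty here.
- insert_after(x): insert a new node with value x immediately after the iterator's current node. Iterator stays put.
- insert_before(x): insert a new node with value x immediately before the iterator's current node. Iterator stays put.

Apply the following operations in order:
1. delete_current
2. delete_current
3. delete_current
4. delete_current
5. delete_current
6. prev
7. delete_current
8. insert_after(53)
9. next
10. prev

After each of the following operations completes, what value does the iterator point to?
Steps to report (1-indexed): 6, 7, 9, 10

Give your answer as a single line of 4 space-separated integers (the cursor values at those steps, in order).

After 1 (delete_current): list=[4, 3, 8, 7, 5, 2] cursor@4
After 2 (delete_current): list=[3, 8, 7, 5, 2] cursor@3
After 3 (delete_current): list=[8, 7, 5, 2] cursor@8
After 4 (delete_current): list=[7, 5, 2] cursor@7
After 5 (delete_current): list=[5, 2] cursor@5
After 6 (prev): list=[5, 2] cursor@5
After 7 (delete_current): list=[2] cursor@2
After 8 (insert_after(53)): list=[2, 53] cursor@2
After 9 (next): list=[2, 53] cursor@53
After 10 (prev): list=[2, 53] cursor@2

Answer: 5 2 53 2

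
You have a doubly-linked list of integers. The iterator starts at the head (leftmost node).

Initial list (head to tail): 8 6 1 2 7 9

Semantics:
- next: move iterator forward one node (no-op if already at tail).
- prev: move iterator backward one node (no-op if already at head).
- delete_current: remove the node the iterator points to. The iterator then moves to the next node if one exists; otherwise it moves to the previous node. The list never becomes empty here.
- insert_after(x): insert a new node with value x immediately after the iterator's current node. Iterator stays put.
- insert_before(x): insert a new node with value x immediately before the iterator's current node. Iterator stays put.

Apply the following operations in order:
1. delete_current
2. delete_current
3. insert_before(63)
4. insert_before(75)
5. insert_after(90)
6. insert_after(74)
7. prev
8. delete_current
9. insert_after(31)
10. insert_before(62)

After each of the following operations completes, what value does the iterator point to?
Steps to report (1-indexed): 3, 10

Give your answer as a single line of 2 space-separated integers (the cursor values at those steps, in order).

Answer: 1 1

Derivation:
After 1 (delete_current): list=[6, 1, 2, 7, 9] cursor@6
After 2 (delete_current): list=[1, 2, 7, 9] cursor@1
After 3 (insert_before(63)): list=[63, 1, 2, 7, 9] cursor@1
After 4 (insert_before(75)): list=[63, 75, 1, 2, 7, 9] cursor@1
After 5 (insert_after(90)): list=[63, 75, 1, 90, 2, 7, 9] cursor@1
After 6 (insert_after(74)): list=[63, 75, 1, 74, 90, 2, 7, 9] cursor@1
After 7 (prev): list=[63, 75, 1, 74, 90, 2, 7, 9] cursor@75
After 8 (delete_current): list=[63, 1, 74, 90, 2, 7, 9] cursor@1
After 9 (insert_after(31)): list=[63, 1, 31, 74, 90, 2, 7, 9] cursor@1
After 10 (insert_before(62)): list=[63, 62, 1, 31, 74, 90, 2, 7, 9] cursor@1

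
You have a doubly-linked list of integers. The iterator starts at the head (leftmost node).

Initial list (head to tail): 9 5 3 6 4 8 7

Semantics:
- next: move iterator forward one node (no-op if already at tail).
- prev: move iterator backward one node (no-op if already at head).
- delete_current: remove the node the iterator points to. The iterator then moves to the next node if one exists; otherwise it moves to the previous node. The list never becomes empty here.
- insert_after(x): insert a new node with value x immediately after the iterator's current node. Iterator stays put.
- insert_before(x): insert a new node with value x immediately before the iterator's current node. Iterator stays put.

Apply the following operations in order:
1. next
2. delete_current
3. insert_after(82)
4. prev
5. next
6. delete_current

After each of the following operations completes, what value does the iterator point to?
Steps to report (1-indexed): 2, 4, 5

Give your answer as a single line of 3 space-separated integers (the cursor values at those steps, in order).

After 1 (next): list=[9, 5, 3, 6, 4, 8, 7] cursor@5
After 2 (delete_current): list=[9, 3, 6, 4, 8, 7] cursor@3
After 3 (insert_after(82)): list=[9, 3, 82, 6, 4, 8, 7] cursor@3
After 4 (prev): list=[9, 3, 82, 6, 4, 8, 7] cursor@9
After 5 (next): list=[9, 3, 82, 6, 4, 8, 7] cursor@3
After 6 (delete_current): list=[9, 82, 6, 4, 8, 7] cursor@82

Answer: 3 9 3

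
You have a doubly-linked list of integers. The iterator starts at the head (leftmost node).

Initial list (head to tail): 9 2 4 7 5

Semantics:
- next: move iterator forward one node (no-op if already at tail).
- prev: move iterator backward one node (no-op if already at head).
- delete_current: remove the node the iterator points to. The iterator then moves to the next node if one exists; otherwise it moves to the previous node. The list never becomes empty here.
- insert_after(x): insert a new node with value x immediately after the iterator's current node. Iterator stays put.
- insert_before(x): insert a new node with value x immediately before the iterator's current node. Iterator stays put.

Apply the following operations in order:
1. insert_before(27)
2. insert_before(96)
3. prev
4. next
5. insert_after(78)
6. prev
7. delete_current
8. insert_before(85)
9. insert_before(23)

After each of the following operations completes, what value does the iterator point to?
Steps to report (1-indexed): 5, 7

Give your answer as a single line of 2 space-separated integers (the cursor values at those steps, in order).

Answer: 9 9

Derivation:
After 1 (insert_before(27)): list=[27, 9, 2, 4, 7, 5] cursor@9
After 2 (insert_before(96)): list=[27, 96, 9, 2, 4, 7, 5] cursor@9
After 3 (prev): list=[27, 96, 9, 2, 4, 7, 5] cursor@96
After 4 (next): list=[27, 96, 9, 2, 4, 7, 5] cursor@9
After 5 (insert_after(78)): list=[27, 96, 9, 78, 2, 4, 7, 5] cursor@9
After 6 (prev): list=[27, 96, 9, 78, 2, 4, 7, 5] cursor@96
After 7 (delete_current): list=[27, 9, 78, 2, 4, 7, 5] cursor@9
After 8 (insert_before(85)): list=[27, 85, 9, 78, 2, 4, 7, 5] cursor@9
After 9 (insert_before(23)): list=[27, 85, 23, 9, 78, 2, 4, 7, 5] cursor@9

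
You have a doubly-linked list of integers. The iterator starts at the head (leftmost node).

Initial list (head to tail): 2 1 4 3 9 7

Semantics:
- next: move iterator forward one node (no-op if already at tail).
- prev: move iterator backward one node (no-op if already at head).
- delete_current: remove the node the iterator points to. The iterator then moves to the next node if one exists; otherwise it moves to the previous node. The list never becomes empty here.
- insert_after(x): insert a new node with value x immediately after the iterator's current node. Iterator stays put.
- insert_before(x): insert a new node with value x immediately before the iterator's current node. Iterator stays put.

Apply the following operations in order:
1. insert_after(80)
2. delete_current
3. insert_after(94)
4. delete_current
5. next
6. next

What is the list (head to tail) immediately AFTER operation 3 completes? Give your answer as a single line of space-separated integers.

After 1 (insert_after(80)): list=[2, 80, 1, 4, 3, 9, 7] cursor@2
After 2 (delete_current): list=[80, 1, 4, 3, 9, 7] cursor@80
After 3 (insert_after(94)): list=[80, 94, 1, 4, 3, 9, 7] cursor@80

Answer: 80 94 1 4 3 9 7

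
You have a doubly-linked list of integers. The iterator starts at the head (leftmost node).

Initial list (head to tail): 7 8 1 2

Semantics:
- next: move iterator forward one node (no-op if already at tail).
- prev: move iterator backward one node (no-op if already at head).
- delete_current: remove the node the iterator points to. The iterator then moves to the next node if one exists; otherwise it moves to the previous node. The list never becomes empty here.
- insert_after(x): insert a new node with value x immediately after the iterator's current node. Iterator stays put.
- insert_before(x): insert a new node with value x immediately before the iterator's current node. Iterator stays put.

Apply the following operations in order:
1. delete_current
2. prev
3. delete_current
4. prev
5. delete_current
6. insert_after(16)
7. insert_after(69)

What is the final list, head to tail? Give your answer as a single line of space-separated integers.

After 1 (delete_current): list=[8, 1, 2] cursor@8
After 2 (prev): list=[8, 1, 2] cursor@8
After 3 (delete_current): list=[1, 2] cursor@1
After 4 (prev): list=[1, 2] cursor@1
After 5 (delete_current): list=[2] cursor@2
After 6 (insert_after(16)): list=[2, 16] cursor@2
After 7 (insert_after(69)): list=[2, 69, 16] cursor@2

Answer: 2 69 16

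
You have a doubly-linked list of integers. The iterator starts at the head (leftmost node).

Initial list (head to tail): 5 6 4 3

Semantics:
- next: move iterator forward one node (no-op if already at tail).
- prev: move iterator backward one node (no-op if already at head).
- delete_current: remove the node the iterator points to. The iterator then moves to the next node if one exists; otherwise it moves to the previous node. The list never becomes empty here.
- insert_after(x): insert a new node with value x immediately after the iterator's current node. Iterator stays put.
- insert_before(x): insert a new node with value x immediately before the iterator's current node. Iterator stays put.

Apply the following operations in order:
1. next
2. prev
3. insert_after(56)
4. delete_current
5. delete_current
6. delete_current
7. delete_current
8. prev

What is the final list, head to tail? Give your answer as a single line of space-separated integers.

Answer: 3

Derivation:
After 1 (next): list=[5, 6, 4, 3] cursor@6
After 2 (prev): list=[5, 6, 4, 3] cursor@5
After 3 (insert_after(56)): list=[5, 56, 6, 4, 3] cursor@5
After 4 (delete_current): list=[56, 6, 4, 3] cursor@56
After 5 (delete_current): list=[6, 4, 3] cursor@6
After 6 (delete_current): list=[4, 3] cursor@4
After 7 (delete_current): list=[3] cursor@3
After 8 (prev): list=[3] cursor@3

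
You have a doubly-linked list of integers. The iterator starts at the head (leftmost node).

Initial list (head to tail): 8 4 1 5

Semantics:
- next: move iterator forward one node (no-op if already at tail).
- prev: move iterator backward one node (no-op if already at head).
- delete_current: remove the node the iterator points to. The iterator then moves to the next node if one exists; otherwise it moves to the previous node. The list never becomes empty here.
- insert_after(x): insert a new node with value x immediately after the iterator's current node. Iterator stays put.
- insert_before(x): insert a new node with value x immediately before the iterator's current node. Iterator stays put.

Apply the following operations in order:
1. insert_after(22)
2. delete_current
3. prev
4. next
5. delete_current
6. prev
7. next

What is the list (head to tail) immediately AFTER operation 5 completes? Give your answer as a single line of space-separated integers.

After 1 (insert_after(22)): list=[8, 22, 4, 1, 5] cursor@8
After 2 (delete_current): list=[22, 4, 1, 5] cursor@22
After 3 (prev): list=[22, 4, 1, 5] cursor@22
After 4 (next): list=[22, 4, 1, 5] cursor@4
After 5 (delete_current): list=[22, 1, 5] cursor@1

Answer: 22 1 5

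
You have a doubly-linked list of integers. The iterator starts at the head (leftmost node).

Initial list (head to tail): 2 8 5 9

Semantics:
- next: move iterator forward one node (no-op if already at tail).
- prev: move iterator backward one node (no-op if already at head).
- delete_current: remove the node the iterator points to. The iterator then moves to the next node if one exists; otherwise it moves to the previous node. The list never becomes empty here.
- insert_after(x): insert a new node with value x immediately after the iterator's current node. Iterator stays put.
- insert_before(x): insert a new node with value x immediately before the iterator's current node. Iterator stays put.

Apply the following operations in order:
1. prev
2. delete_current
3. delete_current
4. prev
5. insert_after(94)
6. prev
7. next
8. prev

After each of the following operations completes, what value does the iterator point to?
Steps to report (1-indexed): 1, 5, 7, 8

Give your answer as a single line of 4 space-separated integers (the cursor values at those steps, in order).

After 1 (prev): list=[2, 8, 5, 9] cursor@2
After 2 (delete_current): list=[8, 5, 9] cursor@8
After 3 (delete_current): list=[5, 9] cursor@5
After 4 (prev): list=[5, 9] cursor@5
After 5 (insert_after(94)): list=[5, 94, 9] cursor@5
After 6 (prev): list=[5, 94, 9] cursor@5
After 7 (next): list=[5, 94, 9] cursor@94
After 8 (prev): list=[5, 94, 9] cursor@5

Answer: 2 5 94 5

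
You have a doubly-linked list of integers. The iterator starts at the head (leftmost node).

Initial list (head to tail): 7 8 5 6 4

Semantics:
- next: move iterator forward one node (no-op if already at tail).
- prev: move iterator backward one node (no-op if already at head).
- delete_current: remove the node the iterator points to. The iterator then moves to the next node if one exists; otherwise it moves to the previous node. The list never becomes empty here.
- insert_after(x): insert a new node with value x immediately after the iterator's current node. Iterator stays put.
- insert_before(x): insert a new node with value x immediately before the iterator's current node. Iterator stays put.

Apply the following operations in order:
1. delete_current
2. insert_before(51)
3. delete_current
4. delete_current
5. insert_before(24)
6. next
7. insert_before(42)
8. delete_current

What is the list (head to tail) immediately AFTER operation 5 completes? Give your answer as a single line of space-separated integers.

Answer: 51 24 6 4

Derivation:
After 1 (delete_current): list=[8, 5, 6, 4] cursor@8
After 2 (insert_before(51)): list=[51, 8, 5, 6, 4] cursor@8
After 3 (delete_current): list=[51, 5, 6, 4] cursor@5
After 4 (delete_current): list=[51, 6, 4] cursor@6
After 5 (insert_before(24)): list=[51, 24, 6, 4] cursor@6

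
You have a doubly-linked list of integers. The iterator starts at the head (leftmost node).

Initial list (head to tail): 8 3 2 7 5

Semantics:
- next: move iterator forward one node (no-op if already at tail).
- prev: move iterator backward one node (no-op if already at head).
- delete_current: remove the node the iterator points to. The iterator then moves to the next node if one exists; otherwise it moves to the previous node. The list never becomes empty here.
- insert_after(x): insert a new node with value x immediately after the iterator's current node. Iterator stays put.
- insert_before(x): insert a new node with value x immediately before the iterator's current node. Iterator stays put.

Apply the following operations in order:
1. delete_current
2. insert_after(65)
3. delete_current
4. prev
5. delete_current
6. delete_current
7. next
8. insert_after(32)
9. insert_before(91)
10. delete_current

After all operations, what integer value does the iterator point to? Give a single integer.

Answer: 32

Derivation:
After 1 (delete_current): list=[3, 2, 7, 5] cursor@3
After 2 (insert_after(65)): list=[3, 65, 2, 7, 5] cursor@3
After 3 (delete_current): list=[65, 2, 7, 5] cursor@65
After 4 (prev): list=[65, 2, 7, 5] cursor@65
After 5 (delete_current): list=[2, 7, 5] cursor@2
After 6 (delete_current): list=[7, 5] cursor@7
After 7 (next): list=[7, 5] cursor@5
After 8 (insert_after(32)): list=[7, 5, 32] cursor@5
After 9 (insert_before(91)): list=[7, 91, 5, 32] cursor@5
After 10 (delete_current): list=[7, 91, 32] cursor@32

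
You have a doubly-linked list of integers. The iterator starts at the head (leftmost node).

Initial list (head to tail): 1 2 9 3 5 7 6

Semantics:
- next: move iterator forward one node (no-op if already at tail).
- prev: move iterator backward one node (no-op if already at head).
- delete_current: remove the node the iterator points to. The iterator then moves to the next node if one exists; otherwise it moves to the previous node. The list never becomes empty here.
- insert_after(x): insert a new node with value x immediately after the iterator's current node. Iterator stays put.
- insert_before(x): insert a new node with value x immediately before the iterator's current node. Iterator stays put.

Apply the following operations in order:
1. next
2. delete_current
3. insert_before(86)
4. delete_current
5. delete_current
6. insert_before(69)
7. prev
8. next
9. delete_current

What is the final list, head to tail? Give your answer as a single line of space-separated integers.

Answer: 1 86 69 7 6

Derivation:
After 1 (next): list=[1, 2, 9, 3, 5, 7, 6] cursor@2
After 2 (delete_current): list=[1, 9, 3, 5, 7, 6] cursor@9
After 3 (insert_before(86)): list=[1, 86, 9, 3, 5, 7, 6] cursor@9
After 4 (delete_current): list=[1, 86, 3, 5, 7, 6] cursor@3
After 5 (delete_current): list=[1, 86, 5, 7, 6] cursor@5
After 6 (insert_before(69)): list=[1, 86, 69, 5, 7, 6] cursor@5
After 7 (prev): list=[1, 86, 69, 5, 7, 6] cursor@69
After 8 (next): list=[1, 86, 69, 5, 7, 6] cursor@5
After 9 (delete_current): list=[1, 86, 69, 7, 6] cursor@7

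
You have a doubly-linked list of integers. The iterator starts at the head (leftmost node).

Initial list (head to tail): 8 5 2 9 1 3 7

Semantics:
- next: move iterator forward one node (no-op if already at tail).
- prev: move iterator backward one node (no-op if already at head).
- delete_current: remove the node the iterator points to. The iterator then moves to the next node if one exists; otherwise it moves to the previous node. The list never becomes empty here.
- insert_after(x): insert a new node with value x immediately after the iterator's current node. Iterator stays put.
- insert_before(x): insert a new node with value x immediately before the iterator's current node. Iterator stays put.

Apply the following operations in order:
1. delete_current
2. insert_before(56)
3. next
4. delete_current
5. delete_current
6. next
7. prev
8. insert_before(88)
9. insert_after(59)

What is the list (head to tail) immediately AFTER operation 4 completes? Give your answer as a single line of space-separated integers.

After 1 (delete_current): list=[5, 2, 9, 1, 3, 7] cursor@5
After 2 (insert_before(56)): list=[56, 5, 2, 9, 1, 3, 7] cursor@5
After 3 (next): list=[56, 5, 2, 9, 1, 3, 7] cursor@2
After 4 (delete_current): list=[56, 5, 9, 1, 3, 7] cursor@9

Answer: 56 5 9 1 3 7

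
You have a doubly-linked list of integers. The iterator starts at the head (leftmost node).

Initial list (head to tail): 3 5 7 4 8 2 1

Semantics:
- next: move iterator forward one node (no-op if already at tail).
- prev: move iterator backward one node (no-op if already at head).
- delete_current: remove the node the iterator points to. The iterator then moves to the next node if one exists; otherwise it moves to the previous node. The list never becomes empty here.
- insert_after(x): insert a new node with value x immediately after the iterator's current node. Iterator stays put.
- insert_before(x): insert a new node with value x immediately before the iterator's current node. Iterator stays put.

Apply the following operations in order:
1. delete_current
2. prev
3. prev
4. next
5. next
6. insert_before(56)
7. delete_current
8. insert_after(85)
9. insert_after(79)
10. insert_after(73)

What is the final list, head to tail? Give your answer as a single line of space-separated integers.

After 1 (delete_current): list=[5, 7, 4, 8, 2, 1] cursor@5
After 2 (prev): list=[5, 7, 4, 8, 2, 1] cursor@5
After 3 (prev): list=[5, 7, 4, 8, 2, 1] cursor@5
After 4 (next): list=[5, 7, 4, 8, 2, 1] cursor@7
After 5 (next): list=[5, 7, 4, 8, 2, 1] cursor@4
After 6 (insert_before(56)): list=[5, 7, 56, 4, 8, 2, 1] cursor@4
After 7 (delete_current): list=[5, 7, 56, 8, 2, 1] cursor@8
After 8 (insert_after(85)): list=[5, 7, 56, 8, 85, 2, 1] cursor@8
After 9 (insert_after(79)): list=[5, 7, 56, 8, 79, 85, 2, 1] cursor@8
After 10 (insert_after(73)): list=[5, 7, 56, 8, 73, 79, 85, 2, 1] cursor@8

Answer: 5 7 56 8 73 79 85 2 1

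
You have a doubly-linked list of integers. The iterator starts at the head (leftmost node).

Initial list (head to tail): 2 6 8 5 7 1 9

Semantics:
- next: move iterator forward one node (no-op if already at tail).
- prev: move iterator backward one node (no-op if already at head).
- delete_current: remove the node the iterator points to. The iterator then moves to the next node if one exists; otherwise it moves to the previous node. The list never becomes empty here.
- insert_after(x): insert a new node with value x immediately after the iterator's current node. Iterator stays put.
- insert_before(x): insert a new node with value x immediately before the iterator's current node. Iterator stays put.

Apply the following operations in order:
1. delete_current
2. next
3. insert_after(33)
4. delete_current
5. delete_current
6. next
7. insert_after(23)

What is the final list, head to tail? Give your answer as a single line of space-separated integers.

After 1 (delete_current): list=[6, 8, 5, 7, 1, 9] cursor@6
After 2 (next): list=[6, 8, 5, 7, 1, 9] cursor@8
After 3 (insert_after(33)): list=[6, 8, 33, 5, 7, 1, 9] cursor@8
After 4 (delete_current): list=[6, 33, 5, 7, 1, 9] cursor@33
After 5 (delete_current): list=[6, 5, 7, 1, 9] cursor@5
After 6 (next): list=[6, 5, 7, 1, 9] cursor@7
After 7 (insert_after(23)): list=[6, 5, 7, 23, 1, 9] cursor@7

Answer: 6 5 7 23 1 9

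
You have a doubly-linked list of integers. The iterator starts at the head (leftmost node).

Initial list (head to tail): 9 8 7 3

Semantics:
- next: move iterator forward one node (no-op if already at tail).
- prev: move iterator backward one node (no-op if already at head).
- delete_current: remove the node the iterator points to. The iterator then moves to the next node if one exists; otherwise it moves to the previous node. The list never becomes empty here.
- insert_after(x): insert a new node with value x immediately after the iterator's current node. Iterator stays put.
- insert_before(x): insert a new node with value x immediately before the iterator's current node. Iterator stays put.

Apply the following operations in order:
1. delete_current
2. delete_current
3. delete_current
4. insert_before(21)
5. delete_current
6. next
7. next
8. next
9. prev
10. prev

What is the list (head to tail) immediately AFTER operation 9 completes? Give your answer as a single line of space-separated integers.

Answer: 21

Derivation:
After 1 (delete_current): list=[8, 7, 3] cursor@8
After 2 (delete_current): list=[7, 3] cursor@7
After 3 (delete_current): list=[3] cursor@3
After 4 (insert_before(21)): list=[21, 3] cursor@3
After 5 (delete_current): list=[21] cursor@21
After 6 (next): list=[21] cursor@21
After 7 (next): list=[21] cursor@21
After 8 (next): list=[21] cursor@21
After 9 (prev): list=[21] cursor@21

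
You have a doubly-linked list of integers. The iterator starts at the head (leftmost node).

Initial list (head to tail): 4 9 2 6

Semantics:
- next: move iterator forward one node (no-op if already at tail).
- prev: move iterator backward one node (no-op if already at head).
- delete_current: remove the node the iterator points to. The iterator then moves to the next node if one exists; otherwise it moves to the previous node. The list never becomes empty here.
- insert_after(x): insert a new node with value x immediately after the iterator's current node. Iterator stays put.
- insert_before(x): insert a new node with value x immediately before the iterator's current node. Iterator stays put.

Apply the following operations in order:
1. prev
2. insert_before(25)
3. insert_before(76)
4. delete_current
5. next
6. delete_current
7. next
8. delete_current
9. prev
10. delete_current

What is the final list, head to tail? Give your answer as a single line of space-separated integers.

After 1 (prev): list=[4, 9, 2, 6] cursor@4
After 2 (insert_before(25)): list=[25, 4, 9, 2, 6] cursor@4
After 3 (insert_before(76)): list=[25, 76, 4, 9, 2, 6] cursor@4
After 4 (delete_current): list=[25, 76, 9, 2, 6] cursor@9
After 5 (next): list=[25, 76, 9, 2, 6] cursor@2
After 6 (delete_current): list=[25, 76, 9, 6] cursor@6
After 7 (next): list=[25, 76, 9, 6] cursor@6
After 8 (delete_current): list=[25, 76, 9] cursor@9
After 9 (prev): list=[25, 76, 9] cursor@76
After 10 (delete_current): list=[25, 9] cursor@9

Answer: 25 9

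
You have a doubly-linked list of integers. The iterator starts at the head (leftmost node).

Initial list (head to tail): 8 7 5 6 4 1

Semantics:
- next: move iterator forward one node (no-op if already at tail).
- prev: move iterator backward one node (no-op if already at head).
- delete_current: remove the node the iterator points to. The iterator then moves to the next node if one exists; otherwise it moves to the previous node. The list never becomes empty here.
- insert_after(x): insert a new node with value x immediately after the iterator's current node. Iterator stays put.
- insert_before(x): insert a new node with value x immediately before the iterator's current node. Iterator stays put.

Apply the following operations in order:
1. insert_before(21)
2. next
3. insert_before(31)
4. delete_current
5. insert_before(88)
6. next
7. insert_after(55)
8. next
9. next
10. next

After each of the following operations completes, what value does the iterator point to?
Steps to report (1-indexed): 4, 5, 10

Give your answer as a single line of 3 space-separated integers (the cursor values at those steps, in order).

Answer: 5 5 1

Derivation:
After 1 (insert_before(21)): list=[21, 8, 7, 5, 6, 4, 1] cursor@8
After 2 (next): list=[21, 8, 7, 5, 6, 4, 1] cursor@7
After 3 (insert_before(31)): list=[21, 8, 31, 7, 5, 6, 4, 1] cursor@7
After 4 (delete_current): list=[21, 8, 31, 5, 6, 4, 1] cursor@5
After 5 (insert_before(88)): list=[21, 8, 31, 88, 5, 6, 4, 1] cursor@5
After 6 (next): list=[21, 8, 31, 88, 5, 6, 4, 1] cursor@6
After 7 (insert_after(55)): list=[21, 8, 31, 88, 5, 6, 55, 4, 1] cursor@6
After 8 (next): list=[21, 8, 31, 88, 5, 6, 55, 4, 1] cursor@55
After 9 (next): list=[21, 8, 31, 88, 5, 6, 55, 4, 1] cursor@4
After 10 (next): list=[21, 8, 31, 88, 5, 6, 55, 4, 1] cursor@1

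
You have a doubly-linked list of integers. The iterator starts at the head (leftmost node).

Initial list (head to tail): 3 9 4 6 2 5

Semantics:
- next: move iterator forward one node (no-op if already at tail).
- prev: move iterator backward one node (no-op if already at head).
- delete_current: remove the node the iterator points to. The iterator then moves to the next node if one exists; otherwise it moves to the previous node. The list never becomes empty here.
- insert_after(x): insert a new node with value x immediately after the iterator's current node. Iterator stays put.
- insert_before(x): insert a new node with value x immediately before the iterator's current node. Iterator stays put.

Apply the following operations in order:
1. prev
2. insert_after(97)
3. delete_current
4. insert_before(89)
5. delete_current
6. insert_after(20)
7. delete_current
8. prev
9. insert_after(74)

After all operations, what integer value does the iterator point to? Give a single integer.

After 1 (prev): list=[3, 9, 4, 6, 2, 5] cursor@3
After 2 (insert_after(97)): list=[3, 97, 9, 4, 6, 2, 5] cursor@3
After 3 (delete_current): list=[97, 9, 4, 6, 2, 5] cursor@97
After 4 (insert_before(89)): list=[89, 97, 9, 4, 6, 2, 5] cursor@97
After 5 (delete_current): list=[89, 9, 4, 6, 2, 5] cursor@9
After 6 (insert_after(20)): list=[89, 9, 20, 4, 6, 2, 5] cursor@9
After 7 (delete_current): list=[89, 20, 4, 6, 2, 5] cursor@20
After 8 (prev): list=[89, 20, 4, 6, 2, 5] cursor@89
After 9 (insert_after(74)): list=[89, 74, 20, 4, 6, 2, 5] cursor@89

Answer: 89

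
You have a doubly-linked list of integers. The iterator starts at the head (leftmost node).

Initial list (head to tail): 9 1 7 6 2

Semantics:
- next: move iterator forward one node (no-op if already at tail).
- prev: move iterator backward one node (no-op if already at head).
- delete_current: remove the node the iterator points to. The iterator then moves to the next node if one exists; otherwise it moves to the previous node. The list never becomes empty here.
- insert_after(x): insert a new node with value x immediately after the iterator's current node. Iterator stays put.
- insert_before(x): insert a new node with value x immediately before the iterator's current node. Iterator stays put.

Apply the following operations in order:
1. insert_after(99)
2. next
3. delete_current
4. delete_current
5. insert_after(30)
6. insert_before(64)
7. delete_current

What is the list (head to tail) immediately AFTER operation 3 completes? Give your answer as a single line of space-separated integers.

After 1 (insert_after(99)): list=[9, 99, 1, 7, 6, 2] cursor@9
After 2 (next): list=[9, 99, 1, 7, 6, 2] cursor@99
After 3 (delete_current): list=[9, 1, 7, 6, 2] cursor@1

Answer: 9 1 7 6 2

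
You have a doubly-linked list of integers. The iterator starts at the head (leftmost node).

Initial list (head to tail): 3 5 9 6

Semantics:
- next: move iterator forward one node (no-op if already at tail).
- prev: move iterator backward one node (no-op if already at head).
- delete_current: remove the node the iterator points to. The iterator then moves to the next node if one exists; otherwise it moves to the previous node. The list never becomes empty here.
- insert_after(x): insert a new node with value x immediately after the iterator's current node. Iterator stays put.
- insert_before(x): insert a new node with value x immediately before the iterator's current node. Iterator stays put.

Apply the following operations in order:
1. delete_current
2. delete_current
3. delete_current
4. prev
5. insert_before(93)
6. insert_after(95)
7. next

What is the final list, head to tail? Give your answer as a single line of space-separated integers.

After 1 (delete_current): list=[5, 9, 6] cursor@5
After 2 (delete_current): list=[9, 6] cursor@9
After 3 (delete_current): list=[6] cursor@6
After 4 (prev): list=[6] cursor@6
After 5 (insert_before(93)): list=[93, 6] cursor@6
After 6 (insert_after(95)): list=[93, 6, 95] cursor@6
After 7 (next): list=[93, 6, 95] cursor@95

Answer: 93 6 95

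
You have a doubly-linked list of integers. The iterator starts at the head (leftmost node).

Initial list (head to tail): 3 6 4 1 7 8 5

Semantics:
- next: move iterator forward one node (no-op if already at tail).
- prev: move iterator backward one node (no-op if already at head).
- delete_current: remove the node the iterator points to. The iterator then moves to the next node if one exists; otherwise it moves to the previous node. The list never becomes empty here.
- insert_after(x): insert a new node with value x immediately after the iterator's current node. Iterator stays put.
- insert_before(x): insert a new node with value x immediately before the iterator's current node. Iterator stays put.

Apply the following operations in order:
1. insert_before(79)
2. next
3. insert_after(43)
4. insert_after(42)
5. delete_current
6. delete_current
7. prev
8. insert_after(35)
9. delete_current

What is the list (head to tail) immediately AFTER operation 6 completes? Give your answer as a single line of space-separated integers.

Answer: 79 3 43 4 1 7 8 5

Derivation:
After 1 (insert_before(79)): list=[79, 3, 6, 4, 1, 7, 8, 5] cursor@3
After 2 (next): list=[79, 3, 6, 4, 1, 7, 8, 5] cursor@6
After 3 (insert_after(43)): list=[79, 3, 6, 43, 4, 1, 7, 8, 5] cursor@6
After 4 (insert_after(42)): list=[79, 3, 6, 42, 43, 4, 1, 7, 8, 5] cursor@6
After 5 (delete_current): list=[79, 3, 42, 43, 4, 1, 7, 8, 5] cursor@42
After 6 (delete_current): list=[79, 3, 43, 4, 1, 7, 8, 5] cursor@43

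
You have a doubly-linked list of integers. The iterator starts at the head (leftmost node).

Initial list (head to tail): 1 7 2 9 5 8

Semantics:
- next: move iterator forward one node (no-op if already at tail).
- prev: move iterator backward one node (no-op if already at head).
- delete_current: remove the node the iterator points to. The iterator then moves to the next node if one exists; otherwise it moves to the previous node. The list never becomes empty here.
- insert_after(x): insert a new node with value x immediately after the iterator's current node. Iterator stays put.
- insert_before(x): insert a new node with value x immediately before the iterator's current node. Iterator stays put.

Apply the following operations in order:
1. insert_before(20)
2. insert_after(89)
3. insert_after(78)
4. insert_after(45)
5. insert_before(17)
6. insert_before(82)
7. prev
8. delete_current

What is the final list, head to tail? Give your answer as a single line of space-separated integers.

Answer: 20 17 1 45 78 89 7 2 9 5 8

Derivation:
After 1 (insert_before(20)): list=[20, 1, 7, 2, 9, 5, 8] cursor@1
After 2 (insert_after(89)): list=[20, 1, 89, 7, 2, 9, 5, 8] cursor@1
After 3 (insert_after(78)): list=[20, 1, 78, 89, 7, 2, 9, 5, 8] cursor@1
After 4 (insert_after(45)): list=[20, 1, 45, 78, 89, 7, 2, 9, 5, 8] cursor@1
After 5 (insert_before(17)): list=[20, 17, 1, 45, 78, 89, 7, 2, 9, 5, 8] cursor@1
After 6 (insert_before(82)): list=[20, 17, 82, 1, 45, 78, 89, 7, 2, 9, 5, 8] cursor@1
After 7 (prev): list=[20, 17, 82, 1, 45, 78, 89, 7, 2, 9, 5, 8] cursor@82
After 8 (delete_current): list=[20, 17, 1, 45, 78, 89, 7, 2, 9, 5, 8] cursor@1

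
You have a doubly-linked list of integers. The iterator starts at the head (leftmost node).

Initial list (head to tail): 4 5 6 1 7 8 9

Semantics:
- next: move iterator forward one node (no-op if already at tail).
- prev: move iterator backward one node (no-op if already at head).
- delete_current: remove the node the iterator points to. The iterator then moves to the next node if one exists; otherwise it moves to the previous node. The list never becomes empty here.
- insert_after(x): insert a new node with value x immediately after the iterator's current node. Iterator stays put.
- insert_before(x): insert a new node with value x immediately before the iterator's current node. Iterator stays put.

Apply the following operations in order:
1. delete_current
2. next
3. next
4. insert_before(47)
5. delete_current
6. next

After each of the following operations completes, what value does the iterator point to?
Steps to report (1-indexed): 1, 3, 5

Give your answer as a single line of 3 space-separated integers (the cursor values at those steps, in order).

After 1 (delete_current): list=[5, 6, 1, 7, 8, 9] cursor@5
After 2 (next): list=[5, 6, 1, 7, 8, 9] cursor@6
After 3 (next): list=[5, 6, 1, 7, 8, 9] cursor@1
After 4 (insert_before(47)): list=[5, 6, 47, 1, 7, 8, 9] cursor@1
After 5 (delete_current): list=[5, 6, 47, 7, 8, 9] cursor@7
After 6 (next): list=[5, 6, 47, 7, 8, 9] cursor@8

Answer: 5 1 7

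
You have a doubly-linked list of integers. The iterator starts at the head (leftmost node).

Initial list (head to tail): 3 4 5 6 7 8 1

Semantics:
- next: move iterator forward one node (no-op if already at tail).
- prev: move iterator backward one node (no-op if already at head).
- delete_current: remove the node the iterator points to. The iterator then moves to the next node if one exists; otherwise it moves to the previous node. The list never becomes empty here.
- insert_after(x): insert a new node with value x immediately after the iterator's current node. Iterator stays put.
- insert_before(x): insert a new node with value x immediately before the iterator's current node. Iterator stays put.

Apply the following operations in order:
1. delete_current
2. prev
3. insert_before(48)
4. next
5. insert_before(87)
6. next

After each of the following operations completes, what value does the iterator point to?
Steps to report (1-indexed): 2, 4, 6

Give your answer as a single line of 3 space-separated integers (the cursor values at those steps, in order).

Answer: 4 5 6

Derivation:
After 1 (delete_current): list=[4, 5, 6, 7, 8, 1] cursor@4
After 2 (prev): list=[4, 5, 6, 7, 8, 1] cursor@4
After 3 (insert_before(48)): list=[48, 4, 5, 6, 7, 8, 1] cursor@4
After 4 (next): list=[48, 4, 5, 6, 7, 8, 1] cursor@5
After 5 (insert_before(87)): list=[48, 4, 87, 5, 6, 7, 8, 1] cursor@5
After 6 (next): list=[48, 4, 87, 5, 6, 7, 8, 1] cursor@6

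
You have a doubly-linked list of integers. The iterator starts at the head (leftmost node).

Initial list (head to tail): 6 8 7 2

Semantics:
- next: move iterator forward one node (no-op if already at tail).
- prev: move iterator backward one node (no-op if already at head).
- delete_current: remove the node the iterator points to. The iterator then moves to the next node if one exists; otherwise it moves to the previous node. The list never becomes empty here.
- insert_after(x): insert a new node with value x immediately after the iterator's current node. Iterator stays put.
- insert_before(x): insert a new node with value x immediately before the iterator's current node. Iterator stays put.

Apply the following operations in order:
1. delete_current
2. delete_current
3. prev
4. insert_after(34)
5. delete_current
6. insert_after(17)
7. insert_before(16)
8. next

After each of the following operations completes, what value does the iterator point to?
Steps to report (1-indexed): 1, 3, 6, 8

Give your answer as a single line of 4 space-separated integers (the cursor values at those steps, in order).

Answer: 8 7 34 17

Derivation:
After 1 (delete_current): list=[8, 7, 2] cursor@8
After 2 (delete_current): list=[7, 2] cursor@7
After 3 (prev): list=[7, 2] cursor@7
After 4 (insert_after(34)): list=[7, 34, 2] cursor@7
After 5 (delete_current): list=[34, 2] cursor@34
After 6 (insert_after(17)): list=[34, 17, 2] cursor@34
After 7 (insert_before(16)): list=[16, 34, 17, 2] cursor@34
After 8 (next): list=[16, 34, 17, 2] cursor@17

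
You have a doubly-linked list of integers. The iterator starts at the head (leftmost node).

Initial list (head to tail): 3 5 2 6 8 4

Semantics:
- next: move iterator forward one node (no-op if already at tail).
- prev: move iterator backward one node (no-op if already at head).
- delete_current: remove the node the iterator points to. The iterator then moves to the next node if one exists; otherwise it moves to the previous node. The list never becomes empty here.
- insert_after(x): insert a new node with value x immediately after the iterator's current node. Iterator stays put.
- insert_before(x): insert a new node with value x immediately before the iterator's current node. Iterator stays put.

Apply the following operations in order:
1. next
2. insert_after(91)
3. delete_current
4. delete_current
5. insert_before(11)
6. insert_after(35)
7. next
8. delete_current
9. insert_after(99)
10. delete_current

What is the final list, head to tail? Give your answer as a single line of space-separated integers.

After 1 (next): list=[3, 5, 2, 6, 8, 4] cursor@5
After 2 (insert_after(91)): list=[3, 5, 91, 2, 6, 8, 4] cursor@5
After 3 (delete_current): list=[3, 91, 2, 6, 8, 4] cursor@91
After 4 (delete_current): list=[3, 2, 6, 8, 4] cursor@2
After 5 (insert_before(11)): list=[3, 11, 2, 6, 8, 4] cursor@2
After 6 (insert_after(35)): list=[3, 11, 2, 35, 6, 8, 4] cursor@2
After 7 (next): list=[3, 11, 2, 35, 6, 8, 4] cursor@35
After 8 (delete_current): list=[3, 11, 2, 6, 8, 4] cursor@6
After 9 (insert_after(99)): list=[3, 11, 2, 6, 99, 8, 4] cursor@6
After 10 (delete_current): list=[3, 11, 2, 99, 8, 4] cursor@99

Answer: 3 11 2 99 8 4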